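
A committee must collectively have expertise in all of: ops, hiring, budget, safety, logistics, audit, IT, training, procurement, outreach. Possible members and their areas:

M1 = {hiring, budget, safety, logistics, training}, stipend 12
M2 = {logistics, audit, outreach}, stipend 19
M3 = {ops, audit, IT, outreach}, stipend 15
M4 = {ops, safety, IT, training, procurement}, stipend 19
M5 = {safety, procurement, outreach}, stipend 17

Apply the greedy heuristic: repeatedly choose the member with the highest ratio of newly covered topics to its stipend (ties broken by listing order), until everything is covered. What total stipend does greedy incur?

44

Pick 1: M1 adds 5 new (hiring, budget, safety, logistics, training) at stipend 12 (ratio 5/12).
Pick 2: M3 adds 4 new (ops, audit, IT, outreach) at stipend 15 (ratio 4/15).
Pick 3: M5 adds 1 new (procurement) at stipend 17 (ratio 1/17).
Greedy total stipend: 12 + 15 + 17 = 44.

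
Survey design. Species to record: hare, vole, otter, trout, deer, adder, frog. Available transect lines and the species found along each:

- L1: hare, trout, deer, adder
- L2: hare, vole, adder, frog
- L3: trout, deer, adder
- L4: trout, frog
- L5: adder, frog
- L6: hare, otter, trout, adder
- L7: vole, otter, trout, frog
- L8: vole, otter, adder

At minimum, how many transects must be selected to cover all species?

L1, L7 together cover {hare, vole, otter, trout, deer, adder, frog} — every species.
No single transect contains all 7 species, so 2 is optimal.

2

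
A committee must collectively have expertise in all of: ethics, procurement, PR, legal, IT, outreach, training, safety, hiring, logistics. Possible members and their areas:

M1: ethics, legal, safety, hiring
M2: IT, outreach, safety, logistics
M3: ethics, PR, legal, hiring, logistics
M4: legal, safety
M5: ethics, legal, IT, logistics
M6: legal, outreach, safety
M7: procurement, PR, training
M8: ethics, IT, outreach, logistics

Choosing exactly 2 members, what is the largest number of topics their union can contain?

Choosing M2, M3 covers {ethics, PR, legal, IT, outreach, safety, hiring, logistics} — 8 topics.
No choice of 2 members does better; here procurement, training are left uncovered.

8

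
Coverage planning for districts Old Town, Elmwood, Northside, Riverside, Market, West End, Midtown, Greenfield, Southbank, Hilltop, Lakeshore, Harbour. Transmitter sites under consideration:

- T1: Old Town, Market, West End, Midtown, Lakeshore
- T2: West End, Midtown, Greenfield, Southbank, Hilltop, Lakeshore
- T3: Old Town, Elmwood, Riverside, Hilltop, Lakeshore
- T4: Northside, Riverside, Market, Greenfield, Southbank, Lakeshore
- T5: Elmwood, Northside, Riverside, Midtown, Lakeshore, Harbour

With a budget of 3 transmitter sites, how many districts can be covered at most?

Choosing T1, T2, T5 covers {Old Town, Elmwood, Northside, Riverside, Market, West End, Midtown, Greenfield, Southbank, Hilltop, Lakeshore, Harbour} — 12 districts.
That is all 12 districts.

12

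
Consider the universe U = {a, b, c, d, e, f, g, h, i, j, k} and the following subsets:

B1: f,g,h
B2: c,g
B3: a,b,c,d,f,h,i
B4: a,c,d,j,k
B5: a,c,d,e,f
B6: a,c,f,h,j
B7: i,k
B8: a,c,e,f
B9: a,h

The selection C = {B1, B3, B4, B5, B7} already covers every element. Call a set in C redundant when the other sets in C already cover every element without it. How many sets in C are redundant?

1

Drop B1: g uncovered — not redundant.
Drop B3: b uncovered — not redundant.
Drop B4: j uncovered — not redundant.
Drop B5: e uncovered — not redundant.
Drop B7: the rest still cover every element — redundant.
1 redundant: B7.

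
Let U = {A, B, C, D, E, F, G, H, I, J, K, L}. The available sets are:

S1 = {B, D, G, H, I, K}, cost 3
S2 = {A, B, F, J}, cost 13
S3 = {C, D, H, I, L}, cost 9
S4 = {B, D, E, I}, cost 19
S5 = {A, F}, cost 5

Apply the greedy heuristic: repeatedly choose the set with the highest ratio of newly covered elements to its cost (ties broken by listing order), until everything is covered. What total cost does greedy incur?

49

Pick 1: S1 adds 6 new (B, D, G, H, I, K) at cost 3 (ratio 6/3).
Pick 2: S5 adds 2 new (A, F) at cost 5 (ratio 2/5).
Pick 3: S3 adds 2 new (C, L) at cost 9 (ratio 2/9).
Pick 4: S2 adds 1 new (J) at cost 13 (ratio 1/13).
Pick 5: S4 adds 1 new (E) at cost 19 (ratio 1/19).
Greedy total cost: 3 + 5 + 9 + 13 + 19 = 49. (The true optimum is 44, so greedy overshoots here.)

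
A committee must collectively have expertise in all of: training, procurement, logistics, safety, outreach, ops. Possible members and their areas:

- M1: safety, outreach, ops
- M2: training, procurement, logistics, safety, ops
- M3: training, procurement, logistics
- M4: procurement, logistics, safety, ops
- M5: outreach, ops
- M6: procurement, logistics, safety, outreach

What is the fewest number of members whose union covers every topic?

M1, M2 together cover {training, procurement, logistics, safety, outreach, ops} — every topic.
No single member contains all 6 topics, so 2 is optimal.

2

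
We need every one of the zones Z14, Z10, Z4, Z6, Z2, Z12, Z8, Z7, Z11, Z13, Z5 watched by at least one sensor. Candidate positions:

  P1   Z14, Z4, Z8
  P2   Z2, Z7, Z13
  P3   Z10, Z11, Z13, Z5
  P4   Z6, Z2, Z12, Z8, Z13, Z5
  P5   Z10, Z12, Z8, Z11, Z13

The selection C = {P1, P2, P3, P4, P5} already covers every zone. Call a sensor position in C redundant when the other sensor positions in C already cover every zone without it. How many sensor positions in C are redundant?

Drop P1: Z14, Z4 uncovered — not redundant.
Drop P2: Z7 uncovered — not redundant.
Drop P3: the rest still cover every zone — redundant.
Drop P4: Z6 uncovered — not redundant.
Drop P5: the rest still cover every zone — redundant.
2 redundant: P3, P5.

2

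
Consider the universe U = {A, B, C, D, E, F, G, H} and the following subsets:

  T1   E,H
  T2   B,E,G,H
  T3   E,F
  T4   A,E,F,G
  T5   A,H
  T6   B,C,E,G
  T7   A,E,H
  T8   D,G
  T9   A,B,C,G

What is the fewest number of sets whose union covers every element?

4

T1, T3, T8, T9 together cover {A, B, C, D, E, F, G, H} — every element.
No 3 of the 9 sets cover everything (all 84 triples fall short), so 4 is minimum.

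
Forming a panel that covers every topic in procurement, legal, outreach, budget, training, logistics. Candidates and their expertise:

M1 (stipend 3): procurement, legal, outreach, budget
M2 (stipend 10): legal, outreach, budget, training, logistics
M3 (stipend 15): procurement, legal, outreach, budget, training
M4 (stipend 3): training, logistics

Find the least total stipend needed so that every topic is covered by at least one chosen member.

M1, M4 cover every topic at stipend 3 + 3 = 6.
Any cover uses at least 2 members; among all covering selections none totals below 6.

6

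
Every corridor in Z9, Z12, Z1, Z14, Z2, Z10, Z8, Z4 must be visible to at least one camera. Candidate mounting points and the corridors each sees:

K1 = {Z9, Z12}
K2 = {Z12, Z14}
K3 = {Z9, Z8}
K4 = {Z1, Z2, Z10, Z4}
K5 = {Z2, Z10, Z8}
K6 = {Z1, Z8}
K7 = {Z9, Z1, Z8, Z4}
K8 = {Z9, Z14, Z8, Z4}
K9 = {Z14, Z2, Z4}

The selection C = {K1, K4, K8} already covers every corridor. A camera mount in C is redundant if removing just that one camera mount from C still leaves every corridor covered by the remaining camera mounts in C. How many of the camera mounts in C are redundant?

Drop K1: Z12 uncovered — not redundant.
Drop K4: Z1, Z2, Z10 uncovered — not redundant.
Drop K8: Z14, Z8 uncovered — not redundant.
None of the camera mounts in C is redundant.

0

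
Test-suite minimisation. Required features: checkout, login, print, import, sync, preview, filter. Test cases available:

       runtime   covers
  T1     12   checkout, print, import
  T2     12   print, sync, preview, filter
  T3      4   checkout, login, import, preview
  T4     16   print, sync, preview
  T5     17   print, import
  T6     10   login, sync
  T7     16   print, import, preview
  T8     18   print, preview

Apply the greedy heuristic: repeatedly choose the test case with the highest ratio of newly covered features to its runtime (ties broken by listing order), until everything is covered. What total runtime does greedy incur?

Pick 1: T3 adds 4 new (checkout, login, import, preview) at runtime 4 (ratio 4/4).
Pick 2: T2 adds 3 new (print, sync, filter) at runtime 12 (ratio 3/12).
Greedy total runtime: 4 + 12 = 16.

16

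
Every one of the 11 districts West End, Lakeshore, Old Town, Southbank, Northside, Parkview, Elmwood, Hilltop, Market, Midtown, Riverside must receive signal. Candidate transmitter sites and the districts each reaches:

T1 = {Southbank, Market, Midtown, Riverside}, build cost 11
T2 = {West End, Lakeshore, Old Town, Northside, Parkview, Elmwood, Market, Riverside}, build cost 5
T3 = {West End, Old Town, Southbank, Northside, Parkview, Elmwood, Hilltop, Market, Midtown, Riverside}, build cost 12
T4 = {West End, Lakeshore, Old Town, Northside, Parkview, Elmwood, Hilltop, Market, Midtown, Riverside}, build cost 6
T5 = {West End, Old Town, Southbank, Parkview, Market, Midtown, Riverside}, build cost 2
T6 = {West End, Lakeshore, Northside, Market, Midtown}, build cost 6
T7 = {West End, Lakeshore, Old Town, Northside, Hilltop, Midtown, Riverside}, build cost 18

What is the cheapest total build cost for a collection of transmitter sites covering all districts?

8

T4, T5 cover every district at build cost 6 + 2 = 8.
Any cover uses at least 2 transmitter sites; among all covering selections none totals below 8.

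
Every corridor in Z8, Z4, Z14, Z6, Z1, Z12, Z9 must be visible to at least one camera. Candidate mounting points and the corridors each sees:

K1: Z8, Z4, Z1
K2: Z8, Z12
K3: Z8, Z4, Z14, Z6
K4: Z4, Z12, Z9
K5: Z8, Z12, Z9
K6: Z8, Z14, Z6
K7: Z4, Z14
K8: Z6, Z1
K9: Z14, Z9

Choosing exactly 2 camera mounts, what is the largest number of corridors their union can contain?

6

Choosing K3, K4 covers {Z8, Z4, Z14, Z6, Z12, Z9} — 6 corridors.
No choice of 2 camera mounts does better; here Z1 is left uncovered.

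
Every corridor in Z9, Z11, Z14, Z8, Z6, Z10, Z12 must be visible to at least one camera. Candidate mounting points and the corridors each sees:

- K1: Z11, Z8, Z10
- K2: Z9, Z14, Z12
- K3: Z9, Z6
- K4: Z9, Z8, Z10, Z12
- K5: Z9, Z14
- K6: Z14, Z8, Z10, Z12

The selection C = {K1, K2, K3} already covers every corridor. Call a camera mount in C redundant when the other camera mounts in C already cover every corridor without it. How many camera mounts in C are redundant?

0

Drop K1: Z11, Z8, Z10 uncovered — not redundant.
Drop K2: Z14, Z12 uncovered — not redundant.
Drop K3: Z6 uncovered — not redundant.
None of the camera mounts in C is redundant.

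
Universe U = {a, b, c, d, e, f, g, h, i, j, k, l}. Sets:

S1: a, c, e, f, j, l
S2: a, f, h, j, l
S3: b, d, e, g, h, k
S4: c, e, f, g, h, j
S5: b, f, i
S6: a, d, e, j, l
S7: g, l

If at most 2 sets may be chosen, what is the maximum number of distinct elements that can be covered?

Choosing S1, S3 covers {a, b, c, d, e, f, g, h, j, k, l} — 11 elements.
No choice of 2 sets does better; here i is left uncovered.

11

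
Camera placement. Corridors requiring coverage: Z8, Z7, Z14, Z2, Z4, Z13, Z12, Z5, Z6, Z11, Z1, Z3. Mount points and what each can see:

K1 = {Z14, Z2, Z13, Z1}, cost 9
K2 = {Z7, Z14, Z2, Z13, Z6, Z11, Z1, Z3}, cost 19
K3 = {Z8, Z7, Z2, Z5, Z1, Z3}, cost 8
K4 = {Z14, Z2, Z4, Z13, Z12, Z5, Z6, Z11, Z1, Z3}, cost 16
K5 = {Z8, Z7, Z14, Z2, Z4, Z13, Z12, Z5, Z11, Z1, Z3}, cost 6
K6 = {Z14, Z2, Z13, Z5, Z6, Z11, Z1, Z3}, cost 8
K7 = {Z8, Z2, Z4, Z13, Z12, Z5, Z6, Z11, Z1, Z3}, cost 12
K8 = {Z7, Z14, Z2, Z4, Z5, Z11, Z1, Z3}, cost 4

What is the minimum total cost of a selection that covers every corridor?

K5, K6 cover every corridor at cost 6 + 8 = 14.
Any cover uses at least 2 camera mounts; among all covering selections none totals below 14.
Greedy by coverage-per-cost would pick K8, K5, K6 for 18 — worse than the optimum 14.

14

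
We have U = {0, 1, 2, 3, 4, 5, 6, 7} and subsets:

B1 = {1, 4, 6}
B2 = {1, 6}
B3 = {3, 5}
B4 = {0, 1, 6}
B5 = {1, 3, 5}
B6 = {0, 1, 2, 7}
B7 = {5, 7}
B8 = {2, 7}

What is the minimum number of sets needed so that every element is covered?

B1, B3, B6 together cover {0, 1, 2, 3, 4, 5, 6, 7} — every element.
No 2 of the 8 sets cover everything (all 28 pairs fall short), so 3 is minimum.

3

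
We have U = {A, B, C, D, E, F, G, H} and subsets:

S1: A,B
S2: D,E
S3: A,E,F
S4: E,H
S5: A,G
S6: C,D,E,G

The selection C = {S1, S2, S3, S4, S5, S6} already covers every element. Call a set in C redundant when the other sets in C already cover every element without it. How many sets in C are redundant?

2

Drop S1: B uncovered — not redundant.
Drop S2: the rest still cover every element — redundant.
Drop S3: F uncovered — not redundant.
Drop S4: H uncovered — not redundant.
Drop S5: the rest still cover every element — redundant.
Drop S6: C uncovered — not redundant.
2 redundant: S2, S5.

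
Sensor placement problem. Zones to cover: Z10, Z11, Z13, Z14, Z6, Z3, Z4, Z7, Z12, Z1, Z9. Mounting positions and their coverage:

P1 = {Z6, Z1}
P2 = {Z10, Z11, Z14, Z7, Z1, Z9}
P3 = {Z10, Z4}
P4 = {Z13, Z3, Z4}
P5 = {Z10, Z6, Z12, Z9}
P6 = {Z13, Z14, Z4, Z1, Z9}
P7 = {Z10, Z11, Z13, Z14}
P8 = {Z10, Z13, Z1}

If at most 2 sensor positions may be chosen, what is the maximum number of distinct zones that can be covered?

Choosing P2, P4 covers {Z10, Z11, Z13, Z14, Z3, Z4, Z7, Z1, Z9} — 9 zones.
No choice of 2 sensor positions does better; here Z6, Z12 are left uncovered.

9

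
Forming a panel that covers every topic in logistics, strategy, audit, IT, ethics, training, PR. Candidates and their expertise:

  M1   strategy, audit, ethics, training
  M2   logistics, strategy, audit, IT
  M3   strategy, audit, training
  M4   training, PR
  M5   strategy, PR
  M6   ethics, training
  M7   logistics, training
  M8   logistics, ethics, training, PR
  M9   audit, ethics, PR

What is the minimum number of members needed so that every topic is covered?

M2, M8 together cover {logistics, strategy, audit, IT, ethics, training, PR} — every topic.
No single member contains all 7 topics, so 2 is optimal.

2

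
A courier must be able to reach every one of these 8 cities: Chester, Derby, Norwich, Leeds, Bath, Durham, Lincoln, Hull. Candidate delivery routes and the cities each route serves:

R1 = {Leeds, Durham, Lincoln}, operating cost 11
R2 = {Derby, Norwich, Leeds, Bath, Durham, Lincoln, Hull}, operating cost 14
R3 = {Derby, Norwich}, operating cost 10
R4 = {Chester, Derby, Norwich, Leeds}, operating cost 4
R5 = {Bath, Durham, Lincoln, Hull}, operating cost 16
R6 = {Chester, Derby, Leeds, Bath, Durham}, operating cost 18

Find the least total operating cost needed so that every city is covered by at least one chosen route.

R2, R4 cover every city at operating cost 14 + 4 = 18.
Any cover uses at least 2 routes; among all covering selections none totals below 18.

18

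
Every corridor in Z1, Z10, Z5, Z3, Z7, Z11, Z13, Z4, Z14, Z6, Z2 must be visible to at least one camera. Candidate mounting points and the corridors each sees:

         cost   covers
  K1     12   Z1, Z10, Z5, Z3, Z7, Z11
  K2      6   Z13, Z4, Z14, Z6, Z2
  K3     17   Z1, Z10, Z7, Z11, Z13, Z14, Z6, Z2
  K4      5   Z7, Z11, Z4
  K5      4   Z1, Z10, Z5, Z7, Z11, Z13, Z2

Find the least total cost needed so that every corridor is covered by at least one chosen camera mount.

K1, K2 cover every corridor at cost 12 + 6 = 18.
Any cover uses at least 2 camera mounts; among all covering selections none totals below 18.

18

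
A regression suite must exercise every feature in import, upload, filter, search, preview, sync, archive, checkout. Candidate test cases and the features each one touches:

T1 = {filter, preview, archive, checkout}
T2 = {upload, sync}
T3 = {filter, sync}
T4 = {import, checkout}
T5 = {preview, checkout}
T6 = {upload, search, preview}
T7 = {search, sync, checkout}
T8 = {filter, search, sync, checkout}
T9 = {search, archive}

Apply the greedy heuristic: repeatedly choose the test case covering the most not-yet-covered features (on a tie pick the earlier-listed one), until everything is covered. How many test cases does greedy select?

4

Pick 1: T1 covers 4 new features (filter, preview, archive, checkout).
Pick 2: T2 covers 2 new features (upload, sync).
Pick 3: T4 covers 1 new features (import).
Pick 4: T6 covers 1 new features (search).
Greedy uses 4 test cases.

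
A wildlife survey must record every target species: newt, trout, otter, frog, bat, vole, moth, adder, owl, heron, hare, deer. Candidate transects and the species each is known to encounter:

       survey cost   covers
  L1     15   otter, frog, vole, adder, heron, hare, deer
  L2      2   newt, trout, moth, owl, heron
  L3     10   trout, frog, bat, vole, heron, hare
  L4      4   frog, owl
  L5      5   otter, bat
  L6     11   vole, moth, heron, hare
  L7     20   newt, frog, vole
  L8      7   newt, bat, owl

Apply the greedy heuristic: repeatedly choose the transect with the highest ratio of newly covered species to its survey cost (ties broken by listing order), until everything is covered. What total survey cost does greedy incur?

22

Pick 1: L2 adds 5 new (newt, trout, moth, owl, heron) at survey cost 2 (ratio 5/2).
Pick 2: L1 adds 6 new (otter, frog, vole, adder, hare, deer) at survey cost 15 (ratio 6/15).
Pick 3: L5 adds 1 new (bat) at survey cost 5 (ratio 1/5).
Greedy total survey cost: 2 + 15 + 5 = 22.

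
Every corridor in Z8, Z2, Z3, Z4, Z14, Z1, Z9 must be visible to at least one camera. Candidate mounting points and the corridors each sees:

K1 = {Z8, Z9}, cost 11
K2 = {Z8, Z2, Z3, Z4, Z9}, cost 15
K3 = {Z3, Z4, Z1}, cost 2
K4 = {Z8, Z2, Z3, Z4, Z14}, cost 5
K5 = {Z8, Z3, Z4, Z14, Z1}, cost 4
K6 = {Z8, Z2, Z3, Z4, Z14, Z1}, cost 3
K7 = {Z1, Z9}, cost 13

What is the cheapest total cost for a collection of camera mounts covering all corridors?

14

K1, K6 cover every corridor at cost 11 + 3 = 14.
Any cover uses at least 2 camera mounts; among all covering selections none totals below 14.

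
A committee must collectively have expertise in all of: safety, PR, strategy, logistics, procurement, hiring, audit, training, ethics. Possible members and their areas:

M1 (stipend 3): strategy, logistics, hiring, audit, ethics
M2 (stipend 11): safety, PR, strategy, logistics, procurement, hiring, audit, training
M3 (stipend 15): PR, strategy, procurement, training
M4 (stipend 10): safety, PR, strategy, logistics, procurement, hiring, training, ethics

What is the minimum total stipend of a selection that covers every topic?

M1, M4 cover every topic at stipend 3 + 10 = 13.
Any cover uses at least 2 members; among all covering selections none totals below 13.

13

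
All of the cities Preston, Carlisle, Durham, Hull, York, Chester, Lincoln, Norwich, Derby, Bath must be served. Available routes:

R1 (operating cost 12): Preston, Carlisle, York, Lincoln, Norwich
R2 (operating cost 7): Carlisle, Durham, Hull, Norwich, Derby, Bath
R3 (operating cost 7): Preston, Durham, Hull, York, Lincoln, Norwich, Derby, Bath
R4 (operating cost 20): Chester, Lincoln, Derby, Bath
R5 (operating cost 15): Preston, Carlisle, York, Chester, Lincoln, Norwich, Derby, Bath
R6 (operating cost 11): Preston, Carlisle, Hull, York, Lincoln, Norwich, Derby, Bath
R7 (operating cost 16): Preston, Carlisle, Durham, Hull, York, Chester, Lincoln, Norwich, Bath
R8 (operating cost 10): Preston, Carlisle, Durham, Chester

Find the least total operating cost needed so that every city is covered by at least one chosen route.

17

R3, R8 cover every city at operating cost 7 + 10 = 17.
Any cover uses at least 2 routes; among all covering selections none totals below 17.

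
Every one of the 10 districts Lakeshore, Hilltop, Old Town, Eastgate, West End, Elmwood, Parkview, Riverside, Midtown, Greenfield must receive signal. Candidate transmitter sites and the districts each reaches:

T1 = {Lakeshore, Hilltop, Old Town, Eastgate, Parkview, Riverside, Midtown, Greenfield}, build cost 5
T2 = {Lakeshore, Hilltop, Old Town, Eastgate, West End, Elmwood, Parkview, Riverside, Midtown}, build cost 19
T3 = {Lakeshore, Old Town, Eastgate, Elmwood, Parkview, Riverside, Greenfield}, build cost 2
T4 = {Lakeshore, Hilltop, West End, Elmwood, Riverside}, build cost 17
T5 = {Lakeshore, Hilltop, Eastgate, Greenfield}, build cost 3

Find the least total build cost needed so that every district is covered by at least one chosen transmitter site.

T2, T3 cover every district at build cost 19 + 2 = 21.
Any cover uses at least 2 transmitter sites; among all covering selections none totals below 21.

21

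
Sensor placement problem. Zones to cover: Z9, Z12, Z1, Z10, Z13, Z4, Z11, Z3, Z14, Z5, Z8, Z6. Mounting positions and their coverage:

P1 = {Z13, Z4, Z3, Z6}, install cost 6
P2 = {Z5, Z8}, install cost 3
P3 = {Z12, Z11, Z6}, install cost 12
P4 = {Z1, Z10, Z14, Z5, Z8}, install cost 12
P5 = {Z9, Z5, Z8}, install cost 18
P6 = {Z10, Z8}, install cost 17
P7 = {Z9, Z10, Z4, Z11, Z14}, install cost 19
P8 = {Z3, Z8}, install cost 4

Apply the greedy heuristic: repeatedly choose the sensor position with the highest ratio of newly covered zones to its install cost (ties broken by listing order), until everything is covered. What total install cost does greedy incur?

Pick 1: P1 adds 4 new (Z13, Z4, Z3, Z6) at install cost 6 (ratio 4/6).
Pick 2: P2 adds 2 new (Z5, Z8) at install cost 3 (ratio 2/3).
Pick 3: P4 adds 3 new (Z1, Z10, Z14) at install cost 12 (ratio 3/12).
Pick 4: P3 adds 2 new (Z12, Z11) at install cost 12 (ratio 2/12).
Pick 5: P5 adds 1 new (Z9) at install cost 18 (ratio 1/18).
Greedy total install cost: 6 + 3 + 12 + 12 + 18 = 51. (The true optimum is 48, so greedy overshoots here.)

51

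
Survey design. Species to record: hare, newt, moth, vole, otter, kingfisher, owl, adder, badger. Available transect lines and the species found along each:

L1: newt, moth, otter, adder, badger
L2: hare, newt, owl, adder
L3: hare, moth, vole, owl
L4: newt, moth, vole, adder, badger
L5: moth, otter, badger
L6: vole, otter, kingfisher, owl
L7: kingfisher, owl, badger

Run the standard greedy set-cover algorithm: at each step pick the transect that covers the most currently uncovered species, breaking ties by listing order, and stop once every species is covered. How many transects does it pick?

3

Pick 1: L1 covers 5 new species (newt, moth, otter, adder, badger).
Pick 2: L3 covers 3 new species (hare, vole, owl).
Pick 3: L6 covers 1 new species (kingfisher).
Greedy uses 3 transects.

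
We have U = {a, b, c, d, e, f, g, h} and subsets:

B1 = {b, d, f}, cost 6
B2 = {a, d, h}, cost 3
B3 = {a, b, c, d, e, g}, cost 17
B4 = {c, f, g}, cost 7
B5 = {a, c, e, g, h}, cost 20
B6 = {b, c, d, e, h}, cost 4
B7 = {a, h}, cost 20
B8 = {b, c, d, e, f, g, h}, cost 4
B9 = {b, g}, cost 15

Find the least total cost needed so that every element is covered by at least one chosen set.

B2, B8 cover every element at cost 3 + 4 = 7.
Any cover uses at least 2 sets; among all covering selections none totals below 7.

7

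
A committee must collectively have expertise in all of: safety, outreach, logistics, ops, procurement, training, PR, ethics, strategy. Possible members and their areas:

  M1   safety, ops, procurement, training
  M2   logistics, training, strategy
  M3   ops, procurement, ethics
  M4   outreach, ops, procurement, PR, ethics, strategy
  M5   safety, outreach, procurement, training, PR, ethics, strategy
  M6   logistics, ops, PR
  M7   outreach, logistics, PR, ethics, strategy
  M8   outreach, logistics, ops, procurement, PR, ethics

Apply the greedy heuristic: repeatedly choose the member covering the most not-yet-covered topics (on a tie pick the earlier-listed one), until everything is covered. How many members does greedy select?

Pick 1: M5 covers 7 new topics (safety, outreach, procurement, training, PR, ethics, strategy).
Pick 2: M6 covers 2 new topics (logistics, ops).
Greedy uses 2 members.

2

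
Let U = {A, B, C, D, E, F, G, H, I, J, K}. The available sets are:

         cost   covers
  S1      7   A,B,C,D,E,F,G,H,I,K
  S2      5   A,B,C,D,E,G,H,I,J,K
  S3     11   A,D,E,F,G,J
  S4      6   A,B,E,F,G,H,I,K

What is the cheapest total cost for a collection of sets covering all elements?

11

S2, S4 cover every element at cost 5 + 6 = 11.
Any cover uses at least 2 sets; among all covering selections none totals below 11.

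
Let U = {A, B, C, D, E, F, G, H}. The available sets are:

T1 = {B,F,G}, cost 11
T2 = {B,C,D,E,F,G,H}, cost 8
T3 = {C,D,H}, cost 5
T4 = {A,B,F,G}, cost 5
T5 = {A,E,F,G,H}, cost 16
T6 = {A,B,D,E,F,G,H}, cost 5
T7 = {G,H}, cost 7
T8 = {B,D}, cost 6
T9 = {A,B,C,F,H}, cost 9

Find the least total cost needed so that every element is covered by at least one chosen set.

10

T3, T6 cover every element at cost 5 + 5 = 10.
Any cover uses at least 2 sets; among all covering selections none totals below 10.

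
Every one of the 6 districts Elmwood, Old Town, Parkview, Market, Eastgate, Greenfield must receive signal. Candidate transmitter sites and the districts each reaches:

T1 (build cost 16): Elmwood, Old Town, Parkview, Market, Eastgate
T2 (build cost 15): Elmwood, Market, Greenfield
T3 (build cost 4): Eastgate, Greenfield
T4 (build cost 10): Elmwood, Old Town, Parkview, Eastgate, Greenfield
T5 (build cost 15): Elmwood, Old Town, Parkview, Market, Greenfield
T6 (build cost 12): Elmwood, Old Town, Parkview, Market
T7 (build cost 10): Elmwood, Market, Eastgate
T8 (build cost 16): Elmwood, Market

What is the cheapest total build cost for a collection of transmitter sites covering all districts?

16

T3, T6 cover every district at build cost 4 + 12 = 16.
Any cover uses at least 2 transmitter sites; among all covering selections none totals below 16.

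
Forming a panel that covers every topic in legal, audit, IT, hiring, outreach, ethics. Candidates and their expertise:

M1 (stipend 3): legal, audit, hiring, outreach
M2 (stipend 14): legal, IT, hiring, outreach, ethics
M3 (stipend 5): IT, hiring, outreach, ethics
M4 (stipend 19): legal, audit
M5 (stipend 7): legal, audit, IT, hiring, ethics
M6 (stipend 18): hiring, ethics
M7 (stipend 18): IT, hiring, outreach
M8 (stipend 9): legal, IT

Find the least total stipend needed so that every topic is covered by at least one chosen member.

M1, M3 cover every topic at stipend 3 + 5 = 8.
Any cover uses at least 2 members; among all covering selections none totals below 8.

8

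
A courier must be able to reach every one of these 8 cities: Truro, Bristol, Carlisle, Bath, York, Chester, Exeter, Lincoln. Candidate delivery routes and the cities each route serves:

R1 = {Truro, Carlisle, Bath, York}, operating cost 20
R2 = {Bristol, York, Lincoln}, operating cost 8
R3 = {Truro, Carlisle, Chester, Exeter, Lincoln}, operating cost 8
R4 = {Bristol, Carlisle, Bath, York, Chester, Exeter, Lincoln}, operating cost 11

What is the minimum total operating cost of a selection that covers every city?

19

R3, R4 cover every city at operating cost 8 + 11 = 19.
Any cover uses at least 2 routes; among all covering selections none totals below 19.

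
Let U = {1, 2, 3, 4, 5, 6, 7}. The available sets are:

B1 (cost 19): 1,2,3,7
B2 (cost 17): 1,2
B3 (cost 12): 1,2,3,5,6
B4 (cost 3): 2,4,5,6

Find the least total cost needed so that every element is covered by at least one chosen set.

22

B1, B4 cover every element at cost 19 + 3 = 22.
Any cover uses at least 2 sets; among all covering selections none totals below 22.
Greedy by coverage-per-cost would pick B4, B3, B1 for 34 — worse than the optimum 22.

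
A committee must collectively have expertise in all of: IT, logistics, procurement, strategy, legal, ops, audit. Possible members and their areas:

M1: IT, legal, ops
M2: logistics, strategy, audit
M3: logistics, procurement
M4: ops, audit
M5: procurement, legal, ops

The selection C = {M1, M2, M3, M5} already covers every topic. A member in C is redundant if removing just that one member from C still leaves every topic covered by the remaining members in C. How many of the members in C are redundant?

2

Drop M1: IT uncovered — not redundant.
Drop M2: strategy, audit uncovered — not redundant.
Drop M3: the rest still cover every topic — redundant.
Drop M5: the rest still cover every topic — redundant.
2 redundant: M3, M5.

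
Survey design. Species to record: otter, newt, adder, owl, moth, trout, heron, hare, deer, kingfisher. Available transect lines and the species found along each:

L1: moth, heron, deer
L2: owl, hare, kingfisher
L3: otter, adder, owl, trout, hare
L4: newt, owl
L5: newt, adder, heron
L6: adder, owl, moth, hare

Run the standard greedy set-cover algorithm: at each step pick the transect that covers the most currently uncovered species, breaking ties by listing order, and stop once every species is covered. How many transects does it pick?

4

Pick 1: L3 covers 5 new species (otter, adder, owl, trout, hare).
Pick 2: L1 covers 3 new species (moth, heron, deer).
Pick 3: L2 covers 1 new species (kingfisher).
Pick 4: L4 covers 1 new species (newt).
Greedy uses 4 transects.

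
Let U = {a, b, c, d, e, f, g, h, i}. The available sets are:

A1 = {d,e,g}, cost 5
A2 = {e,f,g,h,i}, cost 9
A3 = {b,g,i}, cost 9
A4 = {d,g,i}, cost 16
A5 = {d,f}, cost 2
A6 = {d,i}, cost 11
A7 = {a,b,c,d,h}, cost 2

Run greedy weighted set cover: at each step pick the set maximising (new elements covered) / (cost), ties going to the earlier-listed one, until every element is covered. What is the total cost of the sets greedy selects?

Pick 1: A7 adds 5 new (a, b, c, d, h) at cost 2 (ratio 5/2).
Pick 2: A5 adds 1 new (f) at cost 2 (ratio 1/2).
Pick 3: A1 adds 2 new (e, g) at cost 5 (ratio 2/5).
Pick 4: A2 adds 1 new (i) at cost 9 (ratio 1/9).
Greedy total cost: 2 + 2 + 5 + 9 = 18. (The true optimum is 11, so greedy overshoots here.)

18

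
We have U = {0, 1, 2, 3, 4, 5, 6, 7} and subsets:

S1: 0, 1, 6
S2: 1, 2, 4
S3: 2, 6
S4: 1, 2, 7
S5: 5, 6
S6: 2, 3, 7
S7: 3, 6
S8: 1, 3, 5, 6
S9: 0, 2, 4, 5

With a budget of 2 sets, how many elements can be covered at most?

Choosing S8, S9 covers {0, 1, 2, 3, 4, 5, 6} — 7 elements.
No choice of 2 sets does better; here 7 is left uncovered.

7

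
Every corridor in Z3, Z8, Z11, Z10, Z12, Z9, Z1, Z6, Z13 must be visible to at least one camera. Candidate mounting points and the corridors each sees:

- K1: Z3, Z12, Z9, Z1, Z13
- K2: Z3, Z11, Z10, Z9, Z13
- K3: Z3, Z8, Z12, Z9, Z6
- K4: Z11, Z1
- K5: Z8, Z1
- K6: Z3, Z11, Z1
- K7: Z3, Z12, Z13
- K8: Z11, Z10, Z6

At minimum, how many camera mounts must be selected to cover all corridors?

K1, K2, K3 together cover {Z3, Z8, Z11, Z10, Z12, Z9, Z1, Z6, Z13} — every corridor.
No 2 of the 8 camera mounts cover everything (all 28 pairs fall short), so 3 is minimum.

3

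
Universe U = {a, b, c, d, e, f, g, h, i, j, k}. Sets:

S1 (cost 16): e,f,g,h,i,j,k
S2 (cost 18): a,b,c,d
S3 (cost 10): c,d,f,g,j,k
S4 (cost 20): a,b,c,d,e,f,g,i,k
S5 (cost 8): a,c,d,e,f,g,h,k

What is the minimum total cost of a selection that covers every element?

34

S1, S2 cover every element at cost 16 + 18 = 34.
Any cover uses at least 2 sets; among all covering selections none totals below 34.
Greedy by coverage-per-cost would pick S5, S1, S2 for 42 — worse than the optimum 34.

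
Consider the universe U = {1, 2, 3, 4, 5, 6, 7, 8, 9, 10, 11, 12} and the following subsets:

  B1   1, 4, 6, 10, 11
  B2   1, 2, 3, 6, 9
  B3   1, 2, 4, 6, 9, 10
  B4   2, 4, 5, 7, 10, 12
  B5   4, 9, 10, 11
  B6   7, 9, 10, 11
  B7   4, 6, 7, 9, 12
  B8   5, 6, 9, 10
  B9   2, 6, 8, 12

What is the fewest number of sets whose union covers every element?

B1, B2, B4, B9 together cover {1, 2, 3, 4, 5, 6, 7, 8, 9, 10, 11, 12} — every element.
No 3 of the 9 sets cover everything (all 84 triples fall short), so 4 is minimum.
Greedy (largest uncovered first) would take B3, B4, B1, B2, B9 — 5 sets — but 4 suffice.

4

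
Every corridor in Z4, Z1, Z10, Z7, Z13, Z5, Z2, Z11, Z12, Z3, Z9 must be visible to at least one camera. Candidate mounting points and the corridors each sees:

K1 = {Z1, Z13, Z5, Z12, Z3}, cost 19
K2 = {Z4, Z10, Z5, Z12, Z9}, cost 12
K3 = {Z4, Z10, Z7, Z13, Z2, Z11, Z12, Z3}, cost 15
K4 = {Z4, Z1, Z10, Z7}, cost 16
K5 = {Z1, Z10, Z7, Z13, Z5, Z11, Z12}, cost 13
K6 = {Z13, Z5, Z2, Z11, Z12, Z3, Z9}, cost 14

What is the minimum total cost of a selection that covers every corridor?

K4, K6 cover every corridor at cost 16 + 14 = 30.
Any cover uses at least 2 camera mounts; among all covering selections none totals below 30.
Greedy by coverage-per-cost would pick K5, K6, K2 for 39 — worse than the optimum 30.

30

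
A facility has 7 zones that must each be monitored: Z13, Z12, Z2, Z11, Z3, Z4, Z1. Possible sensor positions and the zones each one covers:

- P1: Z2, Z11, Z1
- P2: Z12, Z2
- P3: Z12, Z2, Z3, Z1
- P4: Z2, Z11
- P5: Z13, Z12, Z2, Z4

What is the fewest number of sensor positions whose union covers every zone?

3

P1, P3, P5 together cover {Z13, Z12, Z2, Z11, Z3, Z4, Z1} — every zone.
No 2 of the 5 sensor positions cover everything (all 10 pairs fall short), so 3 is minimum.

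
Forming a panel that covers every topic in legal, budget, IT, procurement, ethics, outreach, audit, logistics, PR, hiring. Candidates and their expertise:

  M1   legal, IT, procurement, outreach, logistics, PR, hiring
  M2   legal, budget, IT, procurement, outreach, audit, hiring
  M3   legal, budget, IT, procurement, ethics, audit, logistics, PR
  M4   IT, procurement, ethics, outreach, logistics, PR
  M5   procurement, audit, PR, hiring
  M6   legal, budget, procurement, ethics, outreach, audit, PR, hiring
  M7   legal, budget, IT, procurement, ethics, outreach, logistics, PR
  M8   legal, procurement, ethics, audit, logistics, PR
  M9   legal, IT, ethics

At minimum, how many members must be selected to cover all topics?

2

M1, M3 together cover {legal, budget, IT, procurement, ethics, outreach, audit, logistics, PR, hiring} — every topic.
No single member contains all 10 topics, so 2 is optimal.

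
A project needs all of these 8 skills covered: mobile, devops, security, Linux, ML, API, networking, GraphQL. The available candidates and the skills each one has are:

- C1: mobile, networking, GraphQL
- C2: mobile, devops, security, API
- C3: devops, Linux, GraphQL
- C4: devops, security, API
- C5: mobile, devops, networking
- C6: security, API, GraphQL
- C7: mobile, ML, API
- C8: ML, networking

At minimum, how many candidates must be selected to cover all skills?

C2, C3, C8 together cover {mobile, devops, security, Linux, ML, API, networking, GraphQL} — every skill.
No 2 of the 8 candidates cover everything (all 28 pairs fall short), so 3 is minimum.
Greedy (largest uncovered first) would take C2, C1, C3, C7 — 4 candidates — but 3 suffice.

3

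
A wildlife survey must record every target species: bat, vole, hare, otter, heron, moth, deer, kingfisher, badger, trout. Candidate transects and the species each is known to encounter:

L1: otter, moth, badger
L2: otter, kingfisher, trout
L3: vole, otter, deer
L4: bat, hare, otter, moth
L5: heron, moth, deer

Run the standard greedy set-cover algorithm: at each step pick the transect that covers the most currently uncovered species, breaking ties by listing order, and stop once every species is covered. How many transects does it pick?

Pick 1: L4 covers 4 new species (bat, hare, otter, moth).
Pick 2: L2 covers 2 new species (kingfisher, trout).
Pick 3: L3 covers 2 new species (vole, deer).
Pick 4: L1 covers 1 new species (badger).
Pick 5: L5 covers 1 new species (heron).
Greedy uses 5 transects.

5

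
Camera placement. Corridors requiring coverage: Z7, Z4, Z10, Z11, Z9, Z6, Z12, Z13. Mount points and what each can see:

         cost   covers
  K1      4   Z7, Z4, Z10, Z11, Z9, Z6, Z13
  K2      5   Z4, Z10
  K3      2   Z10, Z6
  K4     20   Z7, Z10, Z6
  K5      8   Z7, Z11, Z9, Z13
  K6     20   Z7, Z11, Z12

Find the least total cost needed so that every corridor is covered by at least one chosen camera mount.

24

K1, K6 cover every corridor at cost 4 + 20 = 24.
Any cover uses at least 2 camera mounts; among all covering selections none totals below 24.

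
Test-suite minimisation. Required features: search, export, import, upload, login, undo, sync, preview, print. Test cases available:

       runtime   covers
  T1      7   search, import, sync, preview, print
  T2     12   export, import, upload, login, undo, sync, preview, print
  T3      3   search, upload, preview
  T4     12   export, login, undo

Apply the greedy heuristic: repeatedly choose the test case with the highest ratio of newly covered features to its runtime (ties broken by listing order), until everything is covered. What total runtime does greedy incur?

15

Pick 1: T3 adds 3 new (search, upload, preview) at runtime 3 (ratio 3/3).
Pick 2: T2 adds 6 new (export, import, login, undo, sync, print) at runtime 12 (ratio 6/12).
Greedy total runtime: 3 + 12 = 15.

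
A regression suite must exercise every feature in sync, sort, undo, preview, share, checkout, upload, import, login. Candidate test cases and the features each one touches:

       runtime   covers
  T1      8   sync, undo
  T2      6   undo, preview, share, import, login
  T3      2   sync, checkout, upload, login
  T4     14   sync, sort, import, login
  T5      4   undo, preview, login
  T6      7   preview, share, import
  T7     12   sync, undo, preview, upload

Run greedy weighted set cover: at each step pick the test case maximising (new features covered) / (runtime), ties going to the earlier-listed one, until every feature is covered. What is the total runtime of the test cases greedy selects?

22

Pick 1: T3 adds 4 new (sync, checkout, upload, login) at runtime 2 (ratio 4/2).
Pick 2: T2 adds 4 new (undo, preview, share, import) at runtime 6 (ratio 4/6).
Pick 3: T4 adds 1 new (sort) at runtime 14 (ratio 1/14).
Greedy total runtime: 2 + 6 + 14 = 22.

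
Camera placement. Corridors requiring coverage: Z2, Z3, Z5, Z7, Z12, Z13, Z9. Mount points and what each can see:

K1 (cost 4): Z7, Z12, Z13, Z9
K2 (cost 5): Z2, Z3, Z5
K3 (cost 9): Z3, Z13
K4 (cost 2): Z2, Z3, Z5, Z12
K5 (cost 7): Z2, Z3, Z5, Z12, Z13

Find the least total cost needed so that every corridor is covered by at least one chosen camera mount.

K1, K4 cover every corridor at cost 4 + 2 = 6.
Any cover uses at least 2 camera mounts; among all covering selections none totals below 6.

6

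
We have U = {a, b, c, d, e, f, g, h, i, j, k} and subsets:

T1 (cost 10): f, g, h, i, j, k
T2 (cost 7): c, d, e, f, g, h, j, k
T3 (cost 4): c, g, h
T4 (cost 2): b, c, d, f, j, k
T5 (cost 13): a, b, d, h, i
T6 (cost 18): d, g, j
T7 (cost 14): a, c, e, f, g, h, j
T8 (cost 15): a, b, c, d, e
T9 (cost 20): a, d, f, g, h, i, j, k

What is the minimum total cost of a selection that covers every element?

T2, T5 cover every element at cost 7 + 13 = 20.
Any cover uses at least 2 sets; among all covering selections none totals below 20.
Greedy by coverage-per-cost would pick T4, T3, T5, T2 for 26 — worse than the optimum 20.

20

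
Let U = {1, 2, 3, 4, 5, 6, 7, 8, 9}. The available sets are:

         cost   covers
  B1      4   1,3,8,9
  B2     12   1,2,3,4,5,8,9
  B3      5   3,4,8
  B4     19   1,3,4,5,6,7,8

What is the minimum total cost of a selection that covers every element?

B2, B4 cover every element at cost 12 + 19 = 31.
Any cover uses at least 2 sets; among all covering selections none totals below 31.
Greedy by coverage-per-cost would pick B1, B2, B4 for 35 — worse than the optimum 31.

31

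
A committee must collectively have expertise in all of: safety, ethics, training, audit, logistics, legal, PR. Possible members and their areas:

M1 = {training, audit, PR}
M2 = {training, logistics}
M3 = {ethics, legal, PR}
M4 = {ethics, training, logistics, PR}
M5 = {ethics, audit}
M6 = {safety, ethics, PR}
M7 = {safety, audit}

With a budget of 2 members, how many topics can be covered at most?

Choosing M4, M7 covers {safety, ethics, training, audit, logistics, PR} — 6 topics.
No choice of 2 members does better; here legal is left uncovered.

6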